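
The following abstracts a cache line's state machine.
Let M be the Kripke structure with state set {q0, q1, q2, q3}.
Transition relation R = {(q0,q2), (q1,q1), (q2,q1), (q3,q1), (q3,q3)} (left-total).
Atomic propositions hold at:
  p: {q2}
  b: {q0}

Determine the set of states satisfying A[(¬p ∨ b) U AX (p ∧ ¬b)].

{q0}

Sat(¬p) = {q0, q1, q3}
Sat(¬p ∨ b) = {q0, q1, q3}
Sat(¬b) = {q1, q2, q3}
Sat(p ∧ ¬b) = {q2}
Sat(AX (p ∧ ¬b)) = {s : every successor in {q2}} = {q0}
A[(¬p ∨ b) U AX (p ∧ ¬b)]: least fixpoint, start Z0 = Sat(AX (p ∧ ¬b)) = {q0}, add states in Sat(¬p ∨ b) with every successor in Z. Already a fixed point.
Sat(A[(¬p ∨ b) U AX (p ∧ ¬b)]) = {q0}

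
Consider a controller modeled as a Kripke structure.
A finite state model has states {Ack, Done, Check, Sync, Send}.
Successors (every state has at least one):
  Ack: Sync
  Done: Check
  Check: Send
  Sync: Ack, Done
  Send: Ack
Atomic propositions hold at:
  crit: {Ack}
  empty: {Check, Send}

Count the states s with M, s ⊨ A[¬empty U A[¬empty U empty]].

Sat(¬empty) = {Ack, Done, Sync}
A[¬empty U empty]: least fixpoint, start Z0 = Sat(empty) = {Check, Send}, add states in Sat(¬empty) with every successor in Z. Z1 = {Done, Check, Send}; fixed.
Sat(A[¬empty U empty]) = {Done, Check, Send}
A[¬empty U A[¬empty U empty]]: least fixpoint, start Z0 = Sat(A[¬empty U empty]) = {Done, Check, Send}, add states in Sat(¬empty) with every successor in Z. Already a fixed point.
Sat(A[¬empty U A[¬empty U empty]]) = {Done, Check, Send}
|Sat(A[¬empty U A[¬empty U empty]])| = |{Done, Check, Send}| = 3.

3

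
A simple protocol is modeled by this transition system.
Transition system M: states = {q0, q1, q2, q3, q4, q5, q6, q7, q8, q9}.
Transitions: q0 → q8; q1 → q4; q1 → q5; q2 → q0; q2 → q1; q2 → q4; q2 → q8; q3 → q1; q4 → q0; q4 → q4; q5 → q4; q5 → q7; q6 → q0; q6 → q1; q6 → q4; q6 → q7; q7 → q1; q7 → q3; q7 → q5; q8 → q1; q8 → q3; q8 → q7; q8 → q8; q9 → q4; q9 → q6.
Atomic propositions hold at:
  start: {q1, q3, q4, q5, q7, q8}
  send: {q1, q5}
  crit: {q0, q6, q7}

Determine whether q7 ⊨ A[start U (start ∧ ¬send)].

Sat(¬send) = {q0, q2, q3, q4, q6, q7, q8, q9}
Sat(start ∧ ¬send) = {q3, q4, q7, q8}
A[start U (start ∧ ¬send)]: least fixpoint, start Z0 = Sat((start ∧ ¬send)) = {q3, q4, q7, q8}, add states in Sat(start) with every successor in Z. Z1 = {q3, q4, q5, q7, q8}; Z2 = {q1, q3, q4, q5, q7, q8}; fixed.
Sat(A[start U (start ∧ ¬send)]) = {q1, q3, q4, q5, q7, q8}
q7 ∈ Sat(A[start U (start ∧ ¬send)]) = {q1, q3, q4, q5, q7, q8}, so the formula holds at q7.

Yes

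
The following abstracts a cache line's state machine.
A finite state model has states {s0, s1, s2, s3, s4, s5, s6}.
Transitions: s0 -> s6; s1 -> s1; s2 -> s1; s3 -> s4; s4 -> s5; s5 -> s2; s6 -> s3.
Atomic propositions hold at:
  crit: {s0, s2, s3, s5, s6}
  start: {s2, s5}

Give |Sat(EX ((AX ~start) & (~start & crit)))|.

Sat(~start) = {s0, s1, s3, s4, s6}
Sat(AX ~start) = {s : every successor in {s0, s1, s3, s4, s6}} = {s0, s1, s2, s3, s6}
Sat(~start & crit) = {s0, s3, s6}
Sat((AX ~start) & (~start & crit)) = {s0, s3, s6}
Sat(EX ((AX ~start) & (~start & crit))) = {s : some successor in {s0, s3, s6}} = {s0, s6}
|Sat(EX ((AX ~start) & (~start & crit)))| = |{s0, s6}| = 2.

2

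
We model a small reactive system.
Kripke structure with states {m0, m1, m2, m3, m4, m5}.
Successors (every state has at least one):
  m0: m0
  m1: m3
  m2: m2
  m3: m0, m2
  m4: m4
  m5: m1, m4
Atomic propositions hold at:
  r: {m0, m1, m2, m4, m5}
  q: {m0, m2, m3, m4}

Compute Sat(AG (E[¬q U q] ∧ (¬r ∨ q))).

{m0, m2, m3, m4}

Sat(¬q) = {m1, m5}
E[¬q U q]: least fixpoint, start Z0 = Sat(q) = {m0, m2, m3, m4}, add states in Sat(¬q) with some successor in Z. Z1 = {m0, m1, m2, m3, m4, m5}; fixed.
Sat(E[¬q U q]) = {m0, m1, m2, m3, m4, m5}
Sat(¬r) = {m3}
Sat(¬r ∨ q) = {m0, m2, m3, m4}
Sat(E[¬q U q] ∧ (¬r ∨ q)) = {m0, m2, m3, m4}
AG (E[¬q U q] ∧ (¬r ∨ q)): greatest fixpoint, start Z0 = {m0, m2, m3, m4}, keep only states in Sat with every successor in Z. Already a fixed point.
Sat(AG (E[¬q U q] ∧ (¬r ∨ q))) = {m0, m2, m3, m4}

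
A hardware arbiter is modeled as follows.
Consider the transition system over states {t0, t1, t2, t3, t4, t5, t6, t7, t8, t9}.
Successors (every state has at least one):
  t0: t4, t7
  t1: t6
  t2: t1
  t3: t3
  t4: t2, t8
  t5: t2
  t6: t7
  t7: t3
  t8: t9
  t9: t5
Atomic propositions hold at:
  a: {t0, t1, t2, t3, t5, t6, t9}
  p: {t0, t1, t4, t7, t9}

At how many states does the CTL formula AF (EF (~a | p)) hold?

9

Sat(~a) = {t4, t7, t8}
Sat(~a | p) = {t0, t1, t4, t7, t8, t9}
EF (~a | p): least fixpoint, start Z0 = {t0, t1, t4, t7, t8, t9}, add states with some successor in Z. Z1 = {t0, t1, t2, t4, t6, t7, t8, t9}; Z2 = {t0, t1, t2, t4, t5, t6, t7, t8, t9}; fixed.
Sat(EF (~a | p)) = {t0, t1, t2, t4, t5, t6, t7, t8, t9}
AF (EF (~a | p)): least fixpoint, start Z0 = {t0, t1, t2, t4, t5, t6, t7, t8, t9}, add states with every successor in Z. Already a fixed point.
Sat(AF (EF (~a | p))) = {t0, t1, t2, t4, t5, t6, t7, t8, t9}
|Sat(AF (EF (~a | p)))| = |{t0, t1, t2, t4, t5, t6, t7, t8, t9}| = 9.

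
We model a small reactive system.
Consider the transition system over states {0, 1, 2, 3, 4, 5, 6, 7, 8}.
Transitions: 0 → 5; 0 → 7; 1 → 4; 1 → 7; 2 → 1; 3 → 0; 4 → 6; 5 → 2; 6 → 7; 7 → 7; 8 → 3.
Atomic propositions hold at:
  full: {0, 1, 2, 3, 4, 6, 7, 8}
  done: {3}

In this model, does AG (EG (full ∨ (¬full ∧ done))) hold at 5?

No

Sat(¬full) = {5}
Sat(¬full ∧ done) = ∅
Sat(full ∨ (¬full ∧ done)) = {0, 1, 2, 3, 4, 6, 7, 8}
EG (full ∨ (¬full ∧ done)): greatest fixpoint, start Z0 = {0, 1, 2, 3, 4, 6, 7, 8}, keep only states in Sat with some successor in Z. Already a fixed point.
Sat(EG (full ∨ (¬full ∧ done))) = {0, 1, 2, 3, 4, 6, 7, 8}
AG (EG (full ∨ (¬full ∧ done))): greatest fixpoint, start Z0 = {0, 1, 2, 3, 4, 6, 7, 8}, keep only states in Sat with every successor in Z. Z1 = {1, 2, 3, 4, 6, 7, 8}; Z2 = {1, 2, 4, 6, 7, 8}; Z3 = {1, 2, 4, 6, 7}; fixed.
Sat(AG (EG (full ∨ (¬full ∧ done)))) = {1, 2, 4, 6, 7}
5 ∉ Sat(AG (EG (full ∨ (¬full ∧ done)))) = {1, 2, 4, 6, 7}, so the formula does not hold at 5.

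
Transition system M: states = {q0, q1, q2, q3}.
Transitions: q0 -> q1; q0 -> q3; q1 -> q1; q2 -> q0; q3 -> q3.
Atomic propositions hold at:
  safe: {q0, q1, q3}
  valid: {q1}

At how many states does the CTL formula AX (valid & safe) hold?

1

Sat(valid & safe) = {q1}
Sat(AX (valid & safe)) = {s : every successor in {q1}} = {q1}
|Sat(AX (valid & safe))| = |{q1}| = 1.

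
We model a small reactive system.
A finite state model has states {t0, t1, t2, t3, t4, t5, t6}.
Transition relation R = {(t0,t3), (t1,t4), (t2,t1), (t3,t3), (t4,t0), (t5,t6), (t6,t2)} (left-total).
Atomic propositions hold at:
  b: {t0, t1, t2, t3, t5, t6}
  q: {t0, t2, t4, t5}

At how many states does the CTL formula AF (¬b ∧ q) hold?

Sat(¬b) = {t4}
Sat(¬b ∧ q) = {t4}
AF (¬b ∧ q): least fixpoint, start Z0 = {t4}, add states with every successor in Z. Z1 = {t1, t4}; Z2 = {t1, t2, t4}; Z3 = {t1, t2, t4, t6}; Z4 = {t1, t2, t4, t5, t6}; fixed.
Sat(AF (¬b ∧ q)) = {t1, t2, t4, t5, t6}
|Sat(AF (¬b ∧ q))| = |{t1, t2, t4, t5, t6}| = 5.

5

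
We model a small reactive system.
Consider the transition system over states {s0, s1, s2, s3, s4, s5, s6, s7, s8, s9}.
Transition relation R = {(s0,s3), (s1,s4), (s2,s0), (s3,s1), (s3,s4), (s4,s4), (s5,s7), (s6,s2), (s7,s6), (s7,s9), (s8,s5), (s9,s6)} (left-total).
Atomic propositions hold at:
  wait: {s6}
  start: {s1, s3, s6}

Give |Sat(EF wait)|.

5

EF wait: least fixpoint, start Z0 = {s6}, add states with some successor in Z. Z1 = {s6, s7, s9}; Z2 = {s5, s6, s7, s9}; Z3 = {s5, s6, s7, s8, s9}; fixed.
Sat(EF wait) = {s5, s6, s7, s8, s9}
|Sat(EF wait)| = |{s5, s6, s7, s8, s9}| = 5.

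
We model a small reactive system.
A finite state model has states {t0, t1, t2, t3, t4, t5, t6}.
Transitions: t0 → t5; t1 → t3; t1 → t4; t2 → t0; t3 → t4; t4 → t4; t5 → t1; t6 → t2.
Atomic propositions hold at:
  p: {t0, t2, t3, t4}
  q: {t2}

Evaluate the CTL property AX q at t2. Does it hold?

Sat(AX q) = {s : every successor in {t2}} = {t6}
t2 ∉ Sat(AX q) = {t6}, so the formula does not hold at t2.

No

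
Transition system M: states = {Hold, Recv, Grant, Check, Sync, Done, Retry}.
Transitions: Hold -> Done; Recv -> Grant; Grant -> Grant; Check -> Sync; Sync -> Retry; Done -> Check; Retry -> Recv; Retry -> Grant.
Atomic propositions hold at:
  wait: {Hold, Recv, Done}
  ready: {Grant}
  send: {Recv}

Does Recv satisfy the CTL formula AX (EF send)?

EF send: least fixpoint, start Z0 = {Recv}, add states with some successor in Z. Z1 = {Recv, Retry}; Z2 = {Recv, Sync, Retry}; Z3 = {Recv, Check, Sync, Retry}; Z4 = {Recv, Check, Sync, Done, Retry}; Z5 = {Hold, Recv, Check, Sync, Done, Retry}; fixed.
Sat(EF send) = {Hold, Recv, Check, Sync, Done, Retry}
Sat(AX (EF send)) = {s : every successor in {Hold, Recv, Check, Sync, Done, Retry}} = {Hold, Check, Sync, Done}
Recv ∉ Sat(AX (EF send)) = {Hold, Check, Sync, Done}, so the formula does not hold at Recv.

No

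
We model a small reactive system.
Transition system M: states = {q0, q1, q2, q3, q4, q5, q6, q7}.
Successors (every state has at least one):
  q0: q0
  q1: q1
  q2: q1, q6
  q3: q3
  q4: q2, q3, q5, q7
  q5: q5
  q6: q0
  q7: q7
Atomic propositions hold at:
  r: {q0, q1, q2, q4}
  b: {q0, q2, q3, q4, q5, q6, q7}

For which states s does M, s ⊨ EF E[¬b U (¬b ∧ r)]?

{q1, q2, q4}

Sat(¬b) = {q1}
Sat(¬b ∧ r) = {q1}
E[¬b U (¬b ∧ r)]: least fixpoint, start Z0 = Sat((¬b ∧ r)) = {q1}, add states in Sat(¬b) with some successor in Z. Already a fixed point.
Sat(E[¬b U (¬b ∧ r)]) = {q1}
EF E[¬b U (¬b ∧ r)]: least fixpoint, start Z0 = {q1}, add states with some successor in Z. Z1 = {q1, q2}; Z2 = {q1, q2, q4}; fixed.
Sat(EF E[¬b U (¬b ∧ r)]) = {q1, q2, q4}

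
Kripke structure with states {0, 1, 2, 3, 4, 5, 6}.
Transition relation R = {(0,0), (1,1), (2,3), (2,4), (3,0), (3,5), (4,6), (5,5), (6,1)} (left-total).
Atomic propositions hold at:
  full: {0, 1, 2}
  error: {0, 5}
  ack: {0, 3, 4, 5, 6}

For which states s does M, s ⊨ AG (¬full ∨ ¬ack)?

Sat(¬full) = {3, 4, 5, 6}
Sat(¬ack) = {1, 2}
Sat(¬full ∨ ¬ack) = {1, 2, 3, 4, 5, 6}
AG (¬full ∨ ¬ack): greatest fixpoint, start Z0 = {1, 2, 3, 4, 5, 6}, keep only states in Sat with every successor in Z. Z1 = {1, 2, 4, 5, 6}; Z2 = {1, 4, 5, 6}; fixed.
Sat(AG (¬full ∨ ¬ack)) = {1, 4, 5, 6}

{1, 4, 5, 6}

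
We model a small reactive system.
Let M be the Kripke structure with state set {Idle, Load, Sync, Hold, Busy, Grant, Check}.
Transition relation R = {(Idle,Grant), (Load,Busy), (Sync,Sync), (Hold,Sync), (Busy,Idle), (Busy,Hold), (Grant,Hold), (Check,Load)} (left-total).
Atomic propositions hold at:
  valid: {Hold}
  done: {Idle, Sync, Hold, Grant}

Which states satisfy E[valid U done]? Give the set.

{Idle, Sync, Hold, Grant}

E[valid U done]: least fixpoint, start Z0 = Sat(done) = {Idle, Sync, Hold, Grant}, add states in Sat(valid) with some successor in Z. Already a fixed point.
Sat(E[valid U done]) = {Idle, Sync, Hold, Grant}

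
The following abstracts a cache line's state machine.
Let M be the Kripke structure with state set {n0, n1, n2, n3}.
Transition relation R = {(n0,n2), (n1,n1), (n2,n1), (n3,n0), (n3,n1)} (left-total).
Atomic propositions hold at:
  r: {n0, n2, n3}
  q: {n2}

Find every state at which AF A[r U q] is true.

A[r U q]: least fixpoint, start Z0 = Sat(q) = {n2}, add states in Sat(r) with every successor in Z. Z1 = {n0, n2}; fixed.
Sat(A[r U q]) = {n0, n2}
AF A[r U q]: least fixpoint, start Z0 = {n0, n2}, add states with every successor in Z. Already a fixed point.
Sat(AF A[r U q]) = {n0, n2}

{n0, n2}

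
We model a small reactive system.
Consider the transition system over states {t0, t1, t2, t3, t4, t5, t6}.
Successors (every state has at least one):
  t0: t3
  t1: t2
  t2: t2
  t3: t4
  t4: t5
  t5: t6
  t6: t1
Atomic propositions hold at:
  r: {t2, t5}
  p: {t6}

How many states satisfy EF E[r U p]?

5

E[r U p]: least fixpoint, start Z0 = Sat(p) = {t6}, add states in Sat(r) with some successor in Z. Z1 = {t5, t6}; fixed.
Sat(E[r U p]) = {t5, t6}
EF E[r U p]: least fixpoint, start Z0 = {t5, t6}, add states with some successor in Z. Z1 = {t4, t5, t6}; Z2 = {t3, t4, t5, t6}; Z3 = {t0, t3, t4, t5, t6}; fixed.
Sat(EF E[r U p]) = {t0, t3, t4, t5, t6}
|Sat(EF E[r U p])| = |{t0, t3, t4, t5, t6}| = 5.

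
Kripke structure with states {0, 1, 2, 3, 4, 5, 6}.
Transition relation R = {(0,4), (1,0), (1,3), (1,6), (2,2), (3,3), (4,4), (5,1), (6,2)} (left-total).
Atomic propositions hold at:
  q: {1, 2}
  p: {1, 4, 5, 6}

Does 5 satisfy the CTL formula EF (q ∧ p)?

Sat(q ∧ p) = {1}
EF (q ∧ p): least fixpoint, start Z0 = {1}, add states with some successor in Z. Z1 = {1, 5}; fixed.
Sat(EF (q ∧ p)) = {1, 5}
5 ∈ Sat(EF (q ∧ p)) = {1, 5}, so the formula holds at 5.

Yes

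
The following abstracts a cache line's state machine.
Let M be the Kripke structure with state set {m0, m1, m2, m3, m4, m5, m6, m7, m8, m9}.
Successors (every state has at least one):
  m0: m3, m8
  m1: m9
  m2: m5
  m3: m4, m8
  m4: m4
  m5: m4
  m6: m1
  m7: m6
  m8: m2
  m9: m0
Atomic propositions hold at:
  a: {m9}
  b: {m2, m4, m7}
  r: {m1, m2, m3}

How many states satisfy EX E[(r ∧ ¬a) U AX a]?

1

Sat(¬a) = {m0, m1, m2, m3, m4, m5, m6, m7, m8}
Sat(r ∧ ¬a) = {m1, m2, m3}
Sat(AX a) = {s : every successor in {m9}} = {m1}
E[(r ∧ ¬a) U AX a]: least fixpoint, start Z0 = Sat(AX a) = {m1}, add states in Sat(r ∧ ¬a) with some successor in Z. Already a fixed point.
Sat(E[(r ∧ ¬a) U AX a]) = {m1}
Sat(EX E[(r ∧ ¬a) U AX a]) = {s : some successor in {m1}} = {m6}
|Sat(EX E[(r ∧ ¬a) U AX a])| = |{m6}| = 1.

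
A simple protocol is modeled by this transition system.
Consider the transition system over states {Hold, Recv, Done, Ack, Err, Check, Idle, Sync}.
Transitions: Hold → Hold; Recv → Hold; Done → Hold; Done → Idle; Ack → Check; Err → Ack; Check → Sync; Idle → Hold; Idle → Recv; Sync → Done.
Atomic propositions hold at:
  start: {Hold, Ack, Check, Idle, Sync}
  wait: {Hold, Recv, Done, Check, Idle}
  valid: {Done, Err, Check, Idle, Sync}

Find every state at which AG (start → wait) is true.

Sat(start → wait) = {Hold, Recv, Done, Err, Check, Idle}
AG (start → wait): greatest fixpoint, start Z0 = {Hold, Recv, Done, Err, Check, Idle}, keep only states in Sat with every successor in Z. Z1 = {Hold, Recv, Done, Idle}; fixed.
Sat(AG (start → wait)) = {Hold, Recv, Done, Idle}

{Hold, Recv, Done, Idle}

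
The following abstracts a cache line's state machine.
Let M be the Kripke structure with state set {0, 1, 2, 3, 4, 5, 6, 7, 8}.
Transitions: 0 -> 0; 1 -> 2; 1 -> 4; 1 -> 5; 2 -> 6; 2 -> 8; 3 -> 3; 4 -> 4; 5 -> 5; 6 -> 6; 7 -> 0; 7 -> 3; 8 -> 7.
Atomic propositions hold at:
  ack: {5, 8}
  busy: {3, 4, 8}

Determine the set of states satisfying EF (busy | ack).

{1, 2, 3, 4, 5, 7, 8}

Sat(busy | ack) = {3, 4, 5, 8}
EF (busy | ack): least fixpoint, start Z0 = {3, 4, 5, 8}, add states with some successor in Z. Z1 = {1, 2, 3, 4, 5, 7, 8}; fixed.
Sat(EF (busy | ack)) = {1, 2, 3, 4, 5, 7, 8}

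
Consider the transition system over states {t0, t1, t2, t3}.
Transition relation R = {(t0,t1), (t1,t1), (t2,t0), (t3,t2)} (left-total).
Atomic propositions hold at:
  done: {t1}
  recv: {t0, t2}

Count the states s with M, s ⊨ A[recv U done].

3

A[recv U done]: least fixpoint, start Z0 = Sat(done) = {t1}, add states in Sat(recv) with every successor in Z. Z1 = {t0, t1}; Z2 = {t0, t1, t2}; fixed.
Sat(A[recv U done]) = {t0, t1, t2}
|Sat(A[recv U done])| = |{t0, t1, t2}| = 3.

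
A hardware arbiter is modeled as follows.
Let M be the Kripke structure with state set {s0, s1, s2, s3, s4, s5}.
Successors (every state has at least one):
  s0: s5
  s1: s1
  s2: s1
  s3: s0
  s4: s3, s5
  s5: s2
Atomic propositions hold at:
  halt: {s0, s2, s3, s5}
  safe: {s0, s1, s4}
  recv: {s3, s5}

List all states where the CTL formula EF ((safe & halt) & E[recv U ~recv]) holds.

Sat(safe & halt) = {s0}
Sat(~recv) = {s0, s1, s2, s4}
E[recv U ~recv]: least fixpoint, start Z0 = Sat(~recv) = {s0, s1, s2, s4}, add states in Sat(recv) with some successor in Z. Z1 = {s0, s1, s2, s3, s4, s5}; fixed.
Sat(E[recv U ~recv]) = {s0, s1, s2, s3, s4, s5}
Sat((safe & halt) & E[recv U ~recv]) = {s0}
EF ((safe & halt) & E[recv U ~recv]): least fixpoint, start Z0 = {s0}, add states with some successor in Z. Z1 = {s0, s3}; Z2 = {s0, s3, s4}; fixed.
Sat(EF ((safe & halt) & E[recv U ~recv])) = {s0, s3, s4}

{s0, s3, s4}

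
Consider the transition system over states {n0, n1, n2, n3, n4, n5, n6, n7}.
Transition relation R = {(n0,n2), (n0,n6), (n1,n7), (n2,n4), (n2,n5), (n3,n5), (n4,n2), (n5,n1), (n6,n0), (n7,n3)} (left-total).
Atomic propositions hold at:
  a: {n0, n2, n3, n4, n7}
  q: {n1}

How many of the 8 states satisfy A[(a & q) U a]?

Sat(a & q) = ∅
A[(a & q) U a]: least fixpoint, start Z0 = Sat(a) = {n0, n2, n3, n4, n7}, add states in Sat(a & q) with every successor in Z. Already a fixed point.
Sat(A[(a & q) U a]) = {n0, n2, n3, n4, n7}
|Sat(A[(a & q) U a])| = |{n0, n2, n3, n4, n7}| = 5.

5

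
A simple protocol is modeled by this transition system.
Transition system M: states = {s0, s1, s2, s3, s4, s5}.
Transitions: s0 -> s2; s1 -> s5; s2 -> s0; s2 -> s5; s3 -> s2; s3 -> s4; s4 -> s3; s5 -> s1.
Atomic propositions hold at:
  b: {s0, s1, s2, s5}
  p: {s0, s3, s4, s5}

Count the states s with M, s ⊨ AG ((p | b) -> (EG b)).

Sat(p | b) = {s0, s1, s2, s3, s4, s5}
EG b: greatest fixpoint, start Z0 = {s0, s1, s2, s5}, keep only states in Sat with some successor in Z. Already a fixed point.
Sat(EG b) = {s0, s1, s2, s5}
Sat((p | b) -> (EG b)) = {s0, s1, s2, s5}
AG ((p | b) -> (EG b)): greatest fixpoint, start Z0 = {s0, s1, s2, s5}, keep only states in Sat with every successor in Z. Already a fixed point.
Sat(AG ((p | b) -> (EG b))) = {s0, s1, s2, s5}
|Sat(AG ((p | b) -> (EG b)))| = |{s0, s1, s2, s5}| = 4.

4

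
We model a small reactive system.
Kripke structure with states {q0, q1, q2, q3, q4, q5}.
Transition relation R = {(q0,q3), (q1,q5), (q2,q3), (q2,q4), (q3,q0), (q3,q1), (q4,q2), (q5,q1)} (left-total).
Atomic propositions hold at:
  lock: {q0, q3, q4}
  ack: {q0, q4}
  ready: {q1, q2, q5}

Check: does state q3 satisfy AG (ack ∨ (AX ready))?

No

Sat(AX ready) = {s : every successor in {q1, q2, q5}} = {q1, q4, q5}
Sat(ack ∨ (AX ready)) = {q0, q1, q4, q5}
AG (ack ∨ (AX ready)): greatest fixpoint, start Z0 = {q0, q1, q4, q5}, keep only states in Sat with every successor in Z. Z1 = {q1, q5}; fixed.
Sat(AG (ack ∨ (AX ready))) = {q1, q5}
q3 ∉ Sat(AG (ack ∨ (AX ready))) = {q1, q5}, so the formula does not hold at q3.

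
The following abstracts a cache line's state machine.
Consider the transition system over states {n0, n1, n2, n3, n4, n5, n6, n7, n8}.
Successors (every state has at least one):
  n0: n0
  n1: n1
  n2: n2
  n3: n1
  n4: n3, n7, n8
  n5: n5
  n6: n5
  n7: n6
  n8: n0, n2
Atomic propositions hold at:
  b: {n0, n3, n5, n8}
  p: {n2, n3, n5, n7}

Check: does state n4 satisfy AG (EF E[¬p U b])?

No

Sat(¬p) = {n0, n1, n4, n6, n8}
E[¬p U b]: least fixpoint, start Z0 = Sat(b) = {n0, n3, n5, n8}, add states in Sat(¬p) with some successor in Z. Z1 = {n0, n3, n4, n5, n6, n8}; fixed.
Sat(E[¬p U b]) = {n0, n3, n4, n5, n6, n8}
EF E[¬p U b]: least fixpoint, start Z0 = {n0, n3, n4, n5, n6, n8}, add states with some successor in Z. Z1 = {n0, n3, n4, n5, n6, n7, n8}; fixed.
Sat(EF E[¬p U b]) = {n0, n3, n4, n5, n6, n7, n8}
AG (EF E[¬p U b]): greatest fixpoint, start Z0 = {n0, n3, n4, n5, n6, n7, n8}, keep only states in Sat with every successor in Z. Z1 = {n0, n4, n5, n6, n7}; Z2 = {n0, n5, n6, n7}; fixed.
Sat(AG (EF E[¬p U b])) = {n0, n5, n6, n7}
n4 ∉ Sat(AG (EF E[¬p U b])) = {n0, n5, n6, n7}, so the formula does not hold at n4.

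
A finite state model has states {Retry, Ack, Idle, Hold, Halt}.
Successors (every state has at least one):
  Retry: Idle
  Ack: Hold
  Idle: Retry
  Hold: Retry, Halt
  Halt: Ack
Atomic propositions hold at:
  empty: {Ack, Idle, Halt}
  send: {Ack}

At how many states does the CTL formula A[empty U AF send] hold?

AF send: least fixpoint, start Z0 = {Ack}, add states with every successor in Z. Z1 = {Ack, Halt}; fixed.
Sat(AF send) = {Ack, Halt}
A[empty U AF send]: least fixpoint, start Z0 = Sat(AF send) = {Ack, Halt}, add states in Sat(empty) with every successor in Z. Already a fixed point.
Sat(A[empty U AF send]) = {Ack, Halt}
|Sat(A[empty U AF send])| = |{Ack, Halt}| = 2.

2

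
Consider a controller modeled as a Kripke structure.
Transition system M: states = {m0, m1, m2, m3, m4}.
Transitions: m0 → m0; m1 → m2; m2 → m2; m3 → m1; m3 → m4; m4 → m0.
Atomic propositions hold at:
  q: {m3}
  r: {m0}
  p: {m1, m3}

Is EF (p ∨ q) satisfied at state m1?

Yes

Sat(p ∨ q) = {m1, m3}
EF (p ∨ q): least fixpoint, start Z0 = {m1, m3}, add states with some successor in Z. Already a fixed point.
Sat(EF (p ∨ q)) = {m1, m3}
m1 ∈ Sat(EF (p ∨ q)) = {m1, m3}, so the formula holds at m1.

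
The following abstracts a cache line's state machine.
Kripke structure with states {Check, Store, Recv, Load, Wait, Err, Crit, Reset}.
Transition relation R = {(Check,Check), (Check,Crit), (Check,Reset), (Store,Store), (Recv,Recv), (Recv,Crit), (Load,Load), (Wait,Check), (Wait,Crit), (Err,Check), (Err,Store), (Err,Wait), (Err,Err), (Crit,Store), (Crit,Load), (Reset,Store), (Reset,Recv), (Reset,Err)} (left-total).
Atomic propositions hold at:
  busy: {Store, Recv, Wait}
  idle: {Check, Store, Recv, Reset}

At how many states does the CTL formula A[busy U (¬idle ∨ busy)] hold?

Sat(¬idle) = {Load, Wait, Err, Crit}
Sat(¬idle ∨ busy) = {Store, Recv, Load, Wait, Err, Crit}
A[busy U (¬idle ∨ busy)]: least fixpoint, start Z0 = Sat((¬idle ∨ busy)) = {Store, Recv, Load, Wait, Err, Crit}, add states in Sat(busy) with every successor in Z. Already a fixed point.
Sat(A[busy U (¬idle ∨ busy)]) = {Store, Recv, Load, Wait, Err, Crit}
|Sat(A[busy U (¬idle ∨ busy)])| = |{Store, Recv, Load, Wait, Err, Crit}| = 6.

6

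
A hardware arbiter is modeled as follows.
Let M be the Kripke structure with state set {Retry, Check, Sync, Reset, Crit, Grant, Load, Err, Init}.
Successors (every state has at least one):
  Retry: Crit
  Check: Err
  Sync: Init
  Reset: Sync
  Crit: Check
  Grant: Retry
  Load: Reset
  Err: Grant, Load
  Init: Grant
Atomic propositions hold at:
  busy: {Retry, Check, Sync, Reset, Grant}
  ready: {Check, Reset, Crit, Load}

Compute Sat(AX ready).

{Retry, Crit, Load}

Sat(AX ready) = {s : every successor in {Check, Reset, Crit, Load}} = {Retry, Crit, Load}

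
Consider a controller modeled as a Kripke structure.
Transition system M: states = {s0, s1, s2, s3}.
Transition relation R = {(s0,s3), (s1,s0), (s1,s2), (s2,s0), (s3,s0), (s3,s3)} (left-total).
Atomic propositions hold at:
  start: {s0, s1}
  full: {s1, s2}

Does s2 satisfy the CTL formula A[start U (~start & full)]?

Yes

Sat(~start) = {s2, s3}
Sat(~start & full) = {s2}
A[start U (~start & full)]: least fixpoint, start Z0 = Sat((~start & full)) = {s2}, add states in Sat(start) with every successor in Z. Already a fixed point.
Sat(A[start U (~start & full)]) = {s2}
s2 ∈ Sat(A[start U (~start & full)]) = {s2}, so the formula holds at s2.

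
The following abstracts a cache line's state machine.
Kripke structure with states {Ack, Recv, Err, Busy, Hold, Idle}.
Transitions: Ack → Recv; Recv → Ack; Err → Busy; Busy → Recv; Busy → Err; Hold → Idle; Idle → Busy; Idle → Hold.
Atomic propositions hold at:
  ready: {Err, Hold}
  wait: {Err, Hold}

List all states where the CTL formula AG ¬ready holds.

Sat(¬ready) = {Ack, Recv, Busy, Idle}
AG ¬ready: greatest fixpoint, start Z0 = {Ack, Recv, Busy, Idle}, keep only states in Sat with every successor in Z. Z1 = {Ack, Recv}; fixed.
Sat(AG ¬ready) = {Ack, Recv}

{Ack, Recv}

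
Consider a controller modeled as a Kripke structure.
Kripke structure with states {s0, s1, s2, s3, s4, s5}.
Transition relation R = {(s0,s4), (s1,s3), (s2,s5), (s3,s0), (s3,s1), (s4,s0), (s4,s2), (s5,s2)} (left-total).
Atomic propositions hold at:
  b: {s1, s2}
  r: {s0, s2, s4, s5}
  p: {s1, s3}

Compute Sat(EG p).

EG p: greatest fixpoint, start Z0 = {s1, s3}, keep only states in Sat with some successor in Z. Already a fixed point.
Sat(EG p) = {s1, s3}

{s1, s3}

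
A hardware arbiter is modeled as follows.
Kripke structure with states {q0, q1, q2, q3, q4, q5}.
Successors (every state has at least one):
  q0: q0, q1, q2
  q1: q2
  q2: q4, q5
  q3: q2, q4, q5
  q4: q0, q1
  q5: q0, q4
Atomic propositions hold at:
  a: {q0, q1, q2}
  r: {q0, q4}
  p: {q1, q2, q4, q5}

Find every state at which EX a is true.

{q0, q1, q3, q4, q5}

Sat(EX a) = {s : some successor in {q0, q1, q2}} = {q0, q1, q3, q4, q5}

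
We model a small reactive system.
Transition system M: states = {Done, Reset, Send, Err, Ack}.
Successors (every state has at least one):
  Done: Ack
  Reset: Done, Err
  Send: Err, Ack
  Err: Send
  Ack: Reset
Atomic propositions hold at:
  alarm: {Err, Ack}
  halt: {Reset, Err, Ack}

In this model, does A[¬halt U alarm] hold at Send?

Sat(¬halt) = {Done, Send}
A[¬halt U alarm]: least fixpoint, start Z0 = Sat(alarm) = {Err, Ack}, add states in Sat(¬halt) with every successor in Z. Z1 = {Done, Send, Err, Ack}; fixed.
Sat(A[¬halt U alarm]) = {Done, Send, Err, Ack}
Send ∈ Sat(A[¬halt U alarm]) = {Done, Send, Err, Ack}, so the formula holds at Send.

Yes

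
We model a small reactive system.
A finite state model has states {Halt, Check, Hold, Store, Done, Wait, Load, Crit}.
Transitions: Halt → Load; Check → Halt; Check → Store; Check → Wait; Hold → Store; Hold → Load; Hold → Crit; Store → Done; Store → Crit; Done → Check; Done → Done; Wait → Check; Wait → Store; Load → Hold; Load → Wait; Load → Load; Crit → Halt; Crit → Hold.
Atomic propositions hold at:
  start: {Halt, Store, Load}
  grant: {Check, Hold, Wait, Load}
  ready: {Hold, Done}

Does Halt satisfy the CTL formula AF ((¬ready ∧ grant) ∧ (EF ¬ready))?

Sat(¬ready) = {Halt, Check, Store, Wait, Load, Crit}
Sat(¬ready ∧ grant) = {Check, Wait, Load}
EF ¬ready: least fixpoint, start Z0 = {Halt, Check, Store, Wait, Load, Crit}, add states with some successor in Z. Z1 = {Halt, Check, Hold, Store, Done, Wait, Load, Crit}; fixed.
Sat(EF ¬ready) = {Halt, Check, Hold, Store, Done, Wait, Load, Crit}
Sat((¬ready ∧ grant) ∧ (EF ¬ready)) = {Check, Wait, Load}
AF ((¬ready ∧ grant) ∧ (EF ¬ready)): least fixpoint, start Z0 = {Check, Wait, Load}, add states with every successor in Z. Z1 = {Halt, Check, Wait, Load}; fixed.
Sat(AF ((¬ready ∧ grant) ∧ (EF ¬ready))) = {Halt, Check, Wait, Load}
Halt ∈ Sat(AF ((¬ready ∧ grant) ∧ (EF ¬ready))) = {Halt, Check, Wait, Load}, so the formula holds at Halt.

Yes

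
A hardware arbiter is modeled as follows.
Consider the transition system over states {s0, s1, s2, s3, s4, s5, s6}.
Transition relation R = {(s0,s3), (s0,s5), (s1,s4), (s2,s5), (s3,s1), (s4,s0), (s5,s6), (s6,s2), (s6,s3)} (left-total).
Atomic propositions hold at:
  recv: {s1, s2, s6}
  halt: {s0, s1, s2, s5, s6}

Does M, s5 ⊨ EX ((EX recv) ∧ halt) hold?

Sat(EX recv) = {s : some successor in {s1, s2, s6}} = {s3, s5, s6}
Sat((EX recv) ∧ halt) = {s5, s6}
Sat(EX ((EX recv) ∧ halt)) = {s : some successor in {s5, s6}} = {s0, s2, s5}
s5 ∈ Sat(EX ((EX recv) ∧ halt)) = {s0, s2, s5}, so the formula holds at s5.

Yes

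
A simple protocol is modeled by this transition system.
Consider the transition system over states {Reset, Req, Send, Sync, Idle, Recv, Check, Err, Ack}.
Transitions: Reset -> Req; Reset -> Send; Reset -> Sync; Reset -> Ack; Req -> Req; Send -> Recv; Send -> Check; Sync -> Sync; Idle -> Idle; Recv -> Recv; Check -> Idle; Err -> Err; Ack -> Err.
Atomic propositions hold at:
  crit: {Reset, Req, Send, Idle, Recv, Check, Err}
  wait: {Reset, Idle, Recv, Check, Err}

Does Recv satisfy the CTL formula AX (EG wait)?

Yes

EG wait: greatest fixpoint, start Z0 = {Reset, Idle, Recv, Check, Err}, keep only states in Sat with some successor in Z. Z1 = {Idle, Recv, Check, Err}; fixed.
Sat(EG wait) = {Idle, Recv, Check, Err}
Sat(AX (EG wait)) = {s : every successor in {Idle, Recv, Check, Err}} = {Send, Idle, Recv, Check, Err, Ack}
Recv ∈ Sat(AX (EG wait)) = {Send, Idle, Recv, Check, Err, Ack}, so the formula holds at Recv.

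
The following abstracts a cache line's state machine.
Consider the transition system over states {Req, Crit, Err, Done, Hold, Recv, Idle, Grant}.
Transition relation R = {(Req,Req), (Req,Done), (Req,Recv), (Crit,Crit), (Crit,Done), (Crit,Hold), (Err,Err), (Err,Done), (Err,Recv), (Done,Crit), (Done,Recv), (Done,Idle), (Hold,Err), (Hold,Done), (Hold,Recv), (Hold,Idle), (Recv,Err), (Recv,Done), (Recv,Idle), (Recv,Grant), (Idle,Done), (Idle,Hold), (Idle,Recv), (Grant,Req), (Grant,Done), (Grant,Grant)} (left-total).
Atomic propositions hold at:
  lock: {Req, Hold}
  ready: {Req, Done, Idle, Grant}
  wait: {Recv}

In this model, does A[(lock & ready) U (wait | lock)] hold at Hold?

Sat(lock & ready) = {Req}
Sat(wait | lock) = {Req, Hold, Recv}
A[(lock & ready) U (wait | lock)]: least fixpoint, start Z0 = Sat((wait | lock)) = {Req, Hold, Recv}, add states in Sat(lock & ready) with every successor in Z. Already a fixed point.
Sat(A[(lock & ready) U (wait | lock)]) = {Req, Hold, Recv}
Hold ∈ Sat(A[(lock & ready) U (wait | lock)]) = {Req, Hold, Recv}, so the formula holds at Hold.

Yes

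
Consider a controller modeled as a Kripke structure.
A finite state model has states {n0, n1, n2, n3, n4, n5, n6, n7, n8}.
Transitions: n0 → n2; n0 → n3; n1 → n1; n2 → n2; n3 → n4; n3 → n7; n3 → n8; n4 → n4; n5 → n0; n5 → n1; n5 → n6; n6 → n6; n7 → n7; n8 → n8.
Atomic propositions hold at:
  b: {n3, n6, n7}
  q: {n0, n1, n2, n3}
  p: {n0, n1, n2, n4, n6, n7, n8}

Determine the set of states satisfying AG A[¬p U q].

{n1, n2}

Sat(¬p) = {n3, n5}
A[¬p U q]: least fixpoint, start Z0 = Sat(q) = {n0, n1, n2, n3}, add states in Sat(¬p) with every successor in Z. Already a fixed point.
Sat(A[¬p U q]) = {n0, n1, n2, n3}
AG A[¬p U q]: greatest fixpoint, start Z0 = {n0, n1, n2, n3}, keep only states in Sat with every successor in Z. Z1 = {n0, n1, n2}; Z2 = {n1, n2}; fixed.
Sat(AG A[¬p U q]) = {n1, n2}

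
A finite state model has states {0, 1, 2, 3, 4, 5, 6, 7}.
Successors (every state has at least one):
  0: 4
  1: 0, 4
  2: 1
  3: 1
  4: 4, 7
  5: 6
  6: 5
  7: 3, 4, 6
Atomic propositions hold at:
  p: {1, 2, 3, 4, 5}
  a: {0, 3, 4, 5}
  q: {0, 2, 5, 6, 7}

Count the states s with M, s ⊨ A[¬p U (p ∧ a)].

Sat(¬p) = {0, 6, 7}
Sat(p ∧ a) = {3, 4, 5}
A[¬p U (p ∧ a)]: least fixpoint, start Z0 = Sat((p ∧ a)) = {3, 4, 5}, add states in Sat(¬p) with every successor in Z. Z1 = {0, 3, 4, 5, 6}; Z2 = {0, 3, 4, 5, 6, 7}; fixed.
Sat(A[¬p U (p ∧ a)]) = {0, 3, 4, 5, 6, 7}
|Sat(A[¬p U (p ∧ a)])| = |{0, 3, 4, 5, 6, 7}| = 6.

6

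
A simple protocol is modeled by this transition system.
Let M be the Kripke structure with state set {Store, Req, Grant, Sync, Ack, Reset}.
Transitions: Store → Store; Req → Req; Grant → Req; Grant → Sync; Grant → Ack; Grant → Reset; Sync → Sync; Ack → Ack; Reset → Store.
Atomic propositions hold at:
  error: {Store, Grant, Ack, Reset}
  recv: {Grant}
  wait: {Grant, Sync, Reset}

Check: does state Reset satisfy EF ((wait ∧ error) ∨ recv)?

Yes

Sat(wait ∧ error) = {Grant, Reset}
Sat((wait ∧ error) ∨ recv) = {Grant, Reset}
EF ((wait ∧ error) ∨ recv): least fixpoint, start Z0 = {Grant, Reset}, add states with some successor in Z. Already a fixed point.
Sat(EF ((wait ∧ error) ∨ recv)) = {Grant, Reset}
Reset ∈ Sat(EF ((wait ∧ error) ∨ recv)) = {Grant, Reset}, so the formula holds at Reset.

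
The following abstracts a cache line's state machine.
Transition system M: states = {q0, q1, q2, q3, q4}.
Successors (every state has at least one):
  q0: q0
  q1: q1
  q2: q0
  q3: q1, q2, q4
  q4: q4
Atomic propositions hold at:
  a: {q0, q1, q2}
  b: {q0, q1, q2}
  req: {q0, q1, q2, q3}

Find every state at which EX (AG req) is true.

{q0, q1, q2, q3}

AG req: greatest fixpoint, start Z0 = {q0, q1, q2, q3}, keep only states in Sat with every successor in Z. Z1 = {q0, q1, q2}; fixed.
Sat(AG req) = {q0, q1, q2}
Sat(EX (AG req)) = {s : some successor in {q0, q1, q2}} = {q0, q1, q2, q3}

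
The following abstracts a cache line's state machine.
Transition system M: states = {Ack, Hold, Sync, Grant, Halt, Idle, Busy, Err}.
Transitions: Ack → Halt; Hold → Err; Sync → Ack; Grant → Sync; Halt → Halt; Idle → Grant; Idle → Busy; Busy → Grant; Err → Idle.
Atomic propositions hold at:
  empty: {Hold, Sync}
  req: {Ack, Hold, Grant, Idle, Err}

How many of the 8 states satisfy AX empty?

Sat(AX empty) = {s : every successor in {Hold, Sync}} = {Grant}
|Sat(AX empty)| = |{Grant}| = 1.

1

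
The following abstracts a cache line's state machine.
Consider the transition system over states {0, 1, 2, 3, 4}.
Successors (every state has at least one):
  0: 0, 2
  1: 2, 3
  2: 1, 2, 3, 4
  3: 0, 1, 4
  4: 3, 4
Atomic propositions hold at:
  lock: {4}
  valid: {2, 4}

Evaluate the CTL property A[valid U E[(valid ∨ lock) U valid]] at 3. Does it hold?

No

Sat(valid ∨ lock) = {2, 4}
E[(valid ∨ lock) U valid]: least fixpoint, start Z0 = Sat(valid) = {2, 4}, add states in Sat(valid ∨ lock) with some successor in Z. Already a fixed point.
Sat(E[(valid ∨ lock) U valid]) = {2, 4}
A[valid U E[(valid ∨ lock) U valid]]: least fixpoint, start Z0 = Sat(E[(valid ∨ lock) U valid]) = {2, 4}, add states in Sat(valid) with every successor in Z. Already a fixed point.
Sat(A[valid U E[(valid ∨ lock) U valid]]) = {2, 4}
3 ∉ Sat(A[valid U E[(valid ∨ lock) U valid]]) = {2, 4}, so the formula does not hold at 3.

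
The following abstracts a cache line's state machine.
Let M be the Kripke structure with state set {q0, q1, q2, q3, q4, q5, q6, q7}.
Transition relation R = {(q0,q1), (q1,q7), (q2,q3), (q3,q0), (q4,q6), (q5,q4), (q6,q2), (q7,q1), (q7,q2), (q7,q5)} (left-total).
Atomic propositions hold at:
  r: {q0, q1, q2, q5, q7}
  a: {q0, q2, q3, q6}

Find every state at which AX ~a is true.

{q0, q1, q5}

Sat(~a) = {q1, q4, q5, q7}
Sat(AX ~a) = {s : every successor in {q1, q4, q5, q7}} = {q0, q1, q5}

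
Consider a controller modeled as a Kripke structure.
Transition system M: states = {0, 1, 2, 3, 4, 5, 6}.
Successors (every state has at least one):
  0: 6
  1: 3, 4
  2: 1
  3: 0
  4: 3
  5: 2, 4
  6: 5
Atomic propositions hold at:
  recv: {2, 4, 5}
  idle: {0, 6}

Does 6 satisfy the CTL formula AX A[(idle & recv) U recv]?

Yes

Sat(idle & recv) = ∅
A[(idle & recv) U recv]: least fixpoint, start Z0 = Sat(recv) = {2, 4, 5}, add states in Sat(idle & recv) with every successor in Z. Already a fixed point.
Sat(A[(idle & recv) U recv]) = {2, 4, 5}
Sat(AX A[(idle & recv) U recv]) = {s : every successor in {2, 4, 5}} = {5, 6}
6 ∈ Sat(AX A[(idle & recv) U recv]) = {5, 6}, so the formula holds at 6.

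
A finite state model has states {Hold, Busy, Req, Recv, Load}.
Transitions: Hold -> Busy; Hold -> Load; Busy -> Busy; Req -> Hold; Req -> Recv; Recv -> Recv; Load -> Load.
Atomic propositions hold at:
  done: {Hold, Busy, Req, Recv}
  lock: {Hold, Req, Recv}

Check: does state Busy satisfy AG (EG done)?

EG done: greatest fixpoint, start Z0 = {Hold, Busy, Req, Recv}, keep only states in Sat with some successor in Z. Already a fixed point.
Sat(EG done) = {Hold, Busy, Req, Recv}
AG (EG done): greatest fixpoint, start Z0 = {Hold, Busy, Req, Recv}, keep only states in Sat with every successor in Z. Z1 = {Busy, Req, Recv}; Z2 = {Busy, Recv}; fixed.
Sat(AG (EG done)) = {Busy, Recv}
Busy ∈ Sat(AG (EG done)) = {Busy, Recv}, so the formula holds at Busy.

Yes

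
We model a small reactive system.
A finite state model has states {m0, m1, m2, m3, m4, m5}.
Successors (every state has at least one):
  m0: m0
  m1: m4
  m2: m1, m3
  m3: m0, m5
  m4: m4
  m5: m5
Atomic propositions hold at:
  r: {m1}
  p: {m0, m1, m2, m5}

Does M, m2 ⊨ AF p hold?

AF p: least fixpoint, start Z0 = {m0, m1, m2, m5}, add states with every successor in Z. Z1 = {m0, m1, m2, m3, m5}; fixed.
Sat(AF p) = {m0, m1, m2, m3, m5}
m2 ∈ Sat(AF p) = {m0, m1, m2, m3, m5}, so the formula holds at m2.

Yes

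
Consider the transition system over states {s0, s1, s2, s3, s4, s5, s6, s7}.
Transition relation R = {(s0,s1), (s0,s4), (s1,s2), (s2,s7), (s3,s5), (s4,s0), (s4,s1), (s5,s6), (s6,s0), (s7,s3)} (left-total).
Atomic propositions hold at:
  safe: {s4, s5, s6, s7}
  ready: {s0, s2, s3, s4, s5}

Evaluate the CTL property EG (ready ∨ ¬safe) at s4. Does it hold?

Yes

Sat(¬safe) = {s0, s1, s2, s3}
Sat(ready ∨ ¬safe) = {s0, s1, s2, s3, s4, s5}
EG (ready ∨ ¬safe): greatest fixpoint, start Z0 = {s0, s1, s2, s3, s4, s5}, keep only states in Sat with some successor in Z. Z1 = {s0, s1, s3, s4}; Z2 = {s0, s4}; fixed.
Sat(EG (ready ∨ ¬safe)) = {s0, s4}
s4 ∈ Sat(EG (ready ∨ ¬safe)) = {s0, s4}, so the formula holds at s4.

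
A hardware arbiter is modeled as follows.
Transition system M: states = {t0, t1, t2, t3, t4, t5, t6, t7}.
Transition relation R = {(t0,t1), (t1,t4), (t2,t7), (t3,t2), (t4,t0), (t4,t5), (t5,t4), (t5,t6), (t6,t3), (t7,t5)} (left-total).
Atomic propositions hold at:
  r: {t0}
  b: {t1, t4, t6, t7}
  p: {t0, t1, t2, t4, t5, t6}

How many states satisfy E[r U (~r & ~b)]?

3

Sat(~r) = {t1, t2, t3, t4, t5, t6, t7}
Sat(~b) = {t0, t2, t3, t5}
Sat(~r & ~b) = {t2, t3, t5}
E[r U (~r & ~b)]: least fixpoint, start Z0 = Sat((~r & ~b)) = {t2, t3, t5}, add states in Sat(r) with some successor in Z. Already a fixed point.
Sat(E[r U (~r & ~b)]) = {t2, t3, t5}
|Sat(E[r U (~r & ~b)])| = |{t2, t3, t5}| = 3.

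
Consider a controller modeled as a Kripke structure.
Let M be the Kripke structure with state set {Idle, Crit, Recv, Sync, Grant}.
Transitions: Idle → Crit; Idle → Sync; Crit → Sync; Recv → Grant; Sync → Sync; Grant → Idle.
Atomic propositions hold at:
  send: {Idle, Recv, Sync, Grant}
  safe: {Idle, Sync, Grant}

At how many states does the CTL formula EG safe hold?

3

EG safe: greatest fixpoint, start Z0 = {Idle, Sync, Grant}, keep only states in Sat with some successor in Z. Already a fixed point.
Sat(EG safe) = {Idle, Sync, Grant}
|Sat(EG safe)| = |{Idle, Sync, Grant}| = 3.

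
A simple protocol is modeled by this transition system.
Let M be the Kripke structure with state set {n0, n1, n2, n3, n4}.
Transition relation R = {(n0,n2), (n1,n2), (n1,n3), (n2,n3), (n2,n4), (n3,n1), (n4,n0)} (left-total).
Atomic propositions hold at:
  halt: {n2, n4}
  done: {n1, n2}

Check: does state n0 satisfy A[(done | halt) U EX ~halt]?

Sat(done | halt) = {n1, n2, n4}
Sat(~halt) = {n0, n1, n3}
Sat(EX ~halt) = {s : some successor in {n0, n1, n3}} = {n1, n2, n3, n4}
A[(done | halt) U EX ~halt]: least fixpoint, start Z0 = Sat(EX ~halt) = {n1, n2, n3, n4}, add states in Sat(done | halt) with every successor in Z. Already a fixed point.
Sat(A[(done | halt) U EX ~halt]) = {n1, n2, n3, n4}
n0 ∉ Sat(A[(done | halt) U EX ~halt]) = {n1, n2, n3, n4}, so the formula does not hold at n0.

No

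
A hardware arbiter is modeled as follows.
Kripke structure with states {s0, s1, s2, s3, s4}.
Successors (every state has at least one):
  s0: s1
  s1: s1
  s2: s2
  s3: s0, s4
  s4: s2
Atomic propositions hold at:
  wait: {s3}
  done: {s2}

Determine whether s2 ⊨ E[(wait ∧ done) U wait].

Sat(wait ∧ done) = ∅
E[(wait ∧ done) U wait]: least fixpoint, start Z0 = Sat(wait) = {s3}, add states in Sat(wait ∧ done) with some successor in Z. Already a fixed point.
Sat(E[(wait ∧ done) U wait]) = {s3}
s2 ∉ Sat(E[(wait ∧ done) U wait]) = {s3}, so the formula does not hold at s2.

No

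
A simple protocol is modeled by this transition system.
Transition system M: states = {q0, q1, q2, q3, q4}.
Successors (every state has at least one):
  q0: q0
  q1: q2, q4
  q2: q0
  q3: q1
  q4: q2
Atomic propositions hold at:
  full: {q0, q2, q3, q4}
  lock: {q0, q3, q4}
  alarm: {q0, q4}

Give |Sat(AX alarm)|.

Sat(AX alarm) = {s : every successor in {q0, q4}} = {q0, q2}
|Sat(AX alarm)| = |{q0, q2}| = 2.

2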